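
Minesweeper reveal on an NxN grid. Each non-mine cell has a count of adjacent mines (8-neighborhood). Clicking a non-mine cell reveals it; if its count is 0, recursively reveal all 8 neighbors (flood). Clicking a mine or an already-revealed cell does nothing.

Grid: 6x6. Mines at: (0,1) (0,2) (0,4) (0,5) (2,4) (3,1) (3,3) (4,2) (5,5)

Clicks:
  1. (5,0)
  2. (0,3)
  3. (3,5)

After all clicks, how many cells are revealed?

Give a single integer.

Answer: 6

Derivation:
Click 1 (5,0) count=0: revealed 4 new [(4,0) (4,1) (5,0) (5,1)] -> total=4
Click 2 (0,3) count=2: revealed 1 new [(0,3)] -> total=5
Click 3 (3,5) count=1: revealed 1 new [(3,5)] -> total=6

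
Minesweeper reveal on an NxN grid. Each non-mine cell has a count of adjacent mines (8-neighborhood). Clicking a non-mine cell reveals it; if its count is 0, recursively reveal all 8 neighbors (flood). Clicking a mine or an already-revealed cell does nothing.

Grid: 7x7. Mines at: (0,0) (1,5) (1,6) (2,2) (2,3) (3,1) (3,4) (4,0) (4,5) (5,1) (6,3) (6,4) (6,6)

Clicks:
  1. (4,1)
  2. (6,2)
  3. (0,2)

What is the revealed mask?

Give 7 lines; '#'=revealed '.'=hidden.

Answer: .####..
.####..
.......
.......
.#.....
.......
..#....

Derivation:
Click 1 (4,1) count=3: revealed 1 new [(4,1)] -> total=1
Click 2 (6,2) count=2: revealed 1 new [(6,2)] -> total=2
Click 3 (0,2) count=0: revealed 8 new [(0,1) (0,2) (0,3) (0,4) (1,1) (1,2) (1,3) (1,4)] -> total=10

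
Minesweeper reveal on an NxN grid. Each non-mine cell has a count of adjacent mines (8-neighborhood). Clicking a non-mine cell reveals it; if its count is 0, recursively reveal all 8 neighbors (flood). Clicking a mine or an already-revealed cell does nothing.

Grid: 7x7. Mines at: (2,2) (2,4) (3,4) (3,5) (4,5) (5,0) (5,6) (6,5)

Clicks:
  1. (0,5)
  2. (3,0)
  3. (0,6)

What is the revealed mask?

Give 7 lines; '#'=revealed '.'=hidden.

Answer: #######
#######
##...##
##.....
##.....
.......
.......

Derivation:
Click 1 (0,5) count=0: revealed 22 new [(0,0) (0,1) (0,2) (0,3) (0,4) (0,5) (0,6) (1,0) (1,1) (1,2) (1,3) (1,4) (1,5) (1,6) (2,0) (2,1) (2,5) (2,6) (3,0) (3,1) (4,0) (4,1)] -> total=22
Click 2 (3,0) count=0: revealed 0 new [(none)] -> total=22
Click 3 (0,6) count=0: revealed 0 new [(none)] -> total=22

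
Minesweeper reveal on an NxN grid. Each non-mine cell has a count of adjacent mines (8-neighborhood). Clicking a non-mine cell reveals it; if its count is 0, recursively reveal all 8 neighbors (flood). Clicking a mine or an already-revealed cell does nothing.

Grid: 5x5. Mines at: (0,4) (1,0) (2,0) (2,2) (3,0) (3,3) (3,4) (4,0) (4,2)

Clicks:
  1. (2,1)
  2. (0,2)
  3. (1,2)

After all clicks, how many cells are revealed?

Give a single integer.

Click 1 (2,1) count=4: revealed 1 new [(2,1)] -> total=1
Click 2 (0,2) count=0: revealed 6 new [(0,1) (0,2) (0,3) (1,1) (1,2) (1,3)] -> total=7
Click 3 (1,2) count=1: revealed 0 new [(none)] -> total=7

Answer: 7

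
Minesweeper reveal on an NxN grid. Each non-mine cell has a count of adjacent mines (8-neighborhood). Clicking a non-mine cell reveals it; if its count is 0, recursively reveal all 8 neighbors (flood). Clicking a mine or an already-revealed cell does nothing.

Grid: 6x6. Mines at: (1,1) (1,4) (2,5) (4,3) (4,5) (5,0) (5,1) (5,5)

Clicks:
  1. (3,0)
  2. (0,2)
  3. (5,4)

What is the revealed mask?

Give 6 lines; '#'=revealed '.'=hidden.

Answer: ..#...
......
###...
###...
###...
....#.

Derivation:
Click 1 (3,0) count=0: revealed 9 new [(2,0) (2,1) (2,2) (3,0) (3,1) (3,2) (4,0) (4,1) (4,2)] -> total=9
Click 2 (0,2) count=1: revealed 1 new [(0,2)] -> total=10
Click 3 (5,4) count=3: revealed 1 new [(5,4)] -> total=11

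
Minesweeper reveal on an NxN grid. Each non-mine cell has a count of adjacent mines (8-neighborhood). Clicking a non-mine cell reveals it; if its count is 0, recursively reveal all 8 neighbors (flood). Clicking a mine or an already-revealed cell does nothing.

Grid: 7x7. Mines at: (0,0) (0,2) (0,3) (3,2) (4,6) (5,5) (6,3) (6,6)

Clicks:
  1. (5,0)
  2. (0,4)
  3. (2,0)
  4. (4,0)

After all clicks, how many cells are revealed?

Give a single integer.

Answer: 16

Derivation:
Click 1 (5,0) count=0: revealed 15 new [(1,0) (1,1) (2,0) (2,1) (3,0) (3,1) (4,0) (4,1) (4,2) (5,0) (5,1) (5,2) (6,0) (6,1) (6,2)] -> total=15
Click 2 (0,4) count=1: revealed 1 new [(0,4)] -> total=16
Click 3 (2,0) count=0: revealed 0 new [(none)] -> total=16
Click 4 (4,0) count=0: revealed 0 new [(none)] -> total=16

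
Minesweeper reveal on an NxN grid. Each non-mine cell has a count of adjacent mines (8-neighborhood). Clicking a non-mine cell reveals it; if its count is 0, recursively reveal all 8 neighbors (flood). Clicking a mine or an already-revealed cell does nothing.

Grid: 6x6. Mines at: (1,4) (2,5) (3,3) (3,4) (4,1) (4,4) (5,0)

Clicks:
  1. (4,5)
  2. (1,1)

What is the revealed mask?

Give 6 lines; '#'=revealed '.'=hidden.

Answer: ####..
####..
####..
###...
.....#
......

Derivation:
Click 1 (4,5) count=2: revealed 1 new [(4,5)] -> total=1
Click 2 (1,1) count=0: revealed 15 new [(0,0) (0,1) (0,2) (0,3) (1,0) (1,1) (1,2) (1,3) (2,0) (2,1) (2,2) (2,3) (3,0) (3,1) (3,2)] -> total=16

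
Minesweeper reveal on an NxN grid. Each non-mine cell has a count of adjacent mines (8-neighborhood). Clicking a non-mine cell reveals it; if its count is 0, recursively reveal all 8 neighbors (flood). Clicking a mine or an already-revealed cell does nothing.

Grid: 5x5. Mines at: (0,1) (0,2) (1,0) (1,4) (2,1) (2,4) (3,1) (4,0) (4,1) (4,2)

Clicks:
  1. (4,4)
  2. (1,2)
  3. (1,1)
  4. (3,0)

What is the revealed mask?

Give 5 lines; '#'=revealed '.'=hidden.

Answer: .....
.##..
.....
#..##
...##

Derivation:
Click 1 (4,4) count=0: revealed 4 new [(3,3) (3,4) (4,3) (4,4)] -> total=4
Click 2 (1,2) count=3: revealed 1 new [(1,2)] -> total=5
Click 3 (1,1) count=4: revealed 1 new [(1,1)] -> total=6
Click 4 (3,0) count=4: revealed 1 new [(3,0)] -> total=7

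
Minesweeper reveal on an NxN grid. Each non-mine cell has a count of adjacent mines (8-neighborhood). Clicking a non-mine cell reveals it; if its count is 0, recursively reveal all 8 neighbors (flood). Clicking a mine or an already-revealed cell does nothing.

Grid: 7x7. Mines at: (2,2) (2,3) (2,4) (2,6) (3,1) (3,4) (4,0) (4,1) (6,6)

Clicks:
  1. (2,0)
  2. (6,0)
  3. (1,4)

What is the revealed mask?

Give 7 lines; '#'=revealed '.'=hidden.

Answer: .......
....#..
#......
.......
..####.
######.
######.

Derivation:
Click 1 (2,0) count=1: revealed 1 new [(2,0)] -> total=1
Click 2 (6,0) count=0: revealed 16 new [(4,2) (4,3) (4,4) (4,5) (5,0) (5,1) (5,2) (5,3) (5,4) (5,5) (6,0) (6,1) (6,2) (6,3) (6,4) (6,5)] -> total=17
Click 3 (1,4) count=2: revealed 1 new [(1,4)] -> total=18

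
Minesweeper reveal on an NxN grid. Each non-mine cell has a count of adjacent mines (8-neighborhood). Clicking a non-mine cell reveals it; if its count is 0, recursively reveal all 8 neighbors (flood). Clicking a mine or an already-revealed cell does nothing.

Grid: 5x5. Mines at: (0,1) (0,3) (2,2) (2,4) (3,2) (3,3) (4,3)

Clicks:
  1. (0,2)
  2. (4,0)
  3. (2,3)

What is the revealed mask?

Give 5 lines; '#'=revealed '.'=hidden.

Answer: ..#..
##...
##.#.
##...
##...

Derivation:
Click 1 (0,2) count=2: revealed 1 new [(0,2)] -> total=1
Click 2 (4,0) count=0: revealed 8 new [(1,0) (1,1) (2,0) (2,1) (3,0) (3,1) (4,0) (4,1)] -> total=9
Click 3 (2,3) count=4: revealed 1 new [(2,3)] -> total=10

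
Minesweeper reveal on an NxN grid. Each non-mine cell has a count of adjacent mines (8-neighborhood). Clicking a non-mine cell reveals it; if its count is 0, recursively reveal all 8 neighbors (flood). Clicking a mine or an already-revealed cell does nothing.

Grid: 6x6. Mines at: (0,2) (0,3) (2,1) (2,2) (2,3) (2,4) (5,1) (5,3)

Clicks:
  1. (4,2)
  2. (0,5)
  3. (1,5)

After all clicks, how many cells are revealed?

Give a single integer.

Click 1 (4,2) count=2: revealed 1 new [(4,2)] -> total=1
Click 2 (0,5) count=0: revealed 4 new [(0,4) (0,5) (1,4) (1,5)] -> total=5
Click 3 (1,5) count=1: revealed 0 new [(none)] -> total=5

Answer: 5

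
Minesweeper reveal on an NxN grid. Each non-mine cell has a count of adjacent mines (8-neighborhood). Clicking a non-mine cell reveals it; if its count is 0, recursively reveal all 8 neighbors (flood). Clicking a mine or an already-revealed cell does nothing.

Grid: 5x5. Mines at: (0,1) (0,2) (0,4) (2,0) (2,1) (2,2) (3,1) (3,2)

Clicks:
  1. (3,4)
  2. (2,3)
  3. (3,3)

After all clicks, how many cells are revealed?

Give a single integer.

Answer: 8

Derivation:
Click 1 (3,4) count=0: revealed 8 new [(1,3) (1,4) (2,3) (2,4) (3,3) (3,4) (4,3) (4,4)] -> total=8
Click 2 (2,3) count=2: revealed 0 new [(none)] -> total=8
Click 3 (3,3) count=2: revealed 0 new [(none)] -> total=8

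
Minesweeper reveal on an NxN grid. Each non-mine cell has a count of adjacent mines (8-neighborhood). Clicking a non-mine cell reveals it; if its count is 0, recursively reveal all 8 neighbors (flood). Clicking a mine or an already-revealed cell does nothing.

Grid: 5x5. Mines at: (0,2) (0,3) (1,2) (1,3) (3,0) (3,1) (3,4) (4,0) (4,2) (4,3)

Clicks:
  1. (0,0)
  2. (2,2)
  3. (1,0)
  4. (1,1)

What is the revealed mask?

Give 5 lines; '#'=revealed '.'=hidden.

Click 1 (0,0) count=0: revealed 6 new [(0,0) (0,1) (1,0) (1,1) (2,0) (2,1)] -> total=6
Click 2 (2,2) count=3: revealed 1 new [(2,2)] -> total=7
Click 3 (1,0) count=0: revealed 0 new [(none)] -> total=7
Click 4 (1,1) count=2: revealed 0 new [(none)] -> total=7

Answer: ##...
##...
###..
.....
.....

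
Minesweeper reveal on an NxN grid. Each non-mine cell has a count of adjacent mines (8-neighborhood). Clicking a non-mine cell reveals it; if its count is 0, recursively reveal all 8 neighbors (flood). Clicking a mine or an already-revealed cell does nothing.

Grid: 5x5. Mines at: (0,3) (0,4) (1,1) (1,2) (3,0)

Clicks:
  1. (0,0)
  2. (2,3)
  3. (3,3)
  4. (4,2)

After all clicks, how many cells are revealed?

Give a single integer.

Answer: 15

Derivation:
Click 1 (0,0) count=1: revealed 1 new [(0,0)] -> total=1
Click 2 (2,3) count=1: revealed 1 new [(2,3)] -> total=2
Click 3 (3,3) count=0: revealed 13 new [(1,3) (1,4) (2,1) (2,2) (2,4) (3,1) (3,2) (3,3) (3,4) (4,1) (4,2) (4,3) (4,4)] -> total=15
Click 4 (4,2) count=0: revealed 0 new [(none)] -> total=15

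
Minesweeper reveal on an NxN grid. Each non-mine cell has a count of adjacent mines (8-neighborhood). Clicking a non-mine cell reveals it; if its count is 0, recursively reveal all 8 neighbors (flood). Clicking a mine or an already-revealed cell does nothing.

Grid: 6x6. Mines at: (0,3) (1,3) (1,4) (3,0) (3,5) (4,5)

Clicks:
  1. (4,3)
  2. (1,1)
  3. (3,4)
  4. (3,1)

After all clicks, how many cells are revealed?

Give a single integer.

Click 1 (4,3) count=0: revealed 18 new [(2,1) (2,2) (2,3) (2,4) (3,1) (3,2) (3,3) (3,4) (4,0) (4,1) (4,2) (4,3) (4,4) (5,0) (5,1) (5,2) (5,3) (5,4)] -> total=18
Click 2 (1,1) count=0: revealed 7 new [(0,0) (0,1) (0,2) (1,0) (1,1) (1,2) (2,0)] -> total=25
Click 3 (3,4) count=2: revealed 0 new [(none)] -> total=25
Click 4 (3,1) count=1: revealed 0 new [(none)] -> total=25

Answer: 25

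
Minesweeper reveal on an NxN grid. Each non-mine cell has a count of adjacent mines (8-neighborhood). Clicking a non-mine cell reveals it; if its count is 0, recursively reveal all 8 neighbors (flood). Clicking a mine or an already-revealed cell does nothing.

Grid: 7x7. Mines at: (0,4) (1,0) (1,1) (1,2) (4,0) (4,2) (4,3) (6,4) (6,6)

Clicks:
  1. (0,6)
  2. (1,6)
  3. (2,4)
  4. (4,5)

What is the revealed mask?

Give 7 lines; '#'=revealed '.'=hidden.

Answer: .....##
...####
...####
...####
....###
....###
.......

Derivation:
Click 1 (0,6) count=0: revealed 20 new [(0,5) (0,6) (1,3) (1,4) (1,5) (1,6) (2,3) (2,4) (2,5) (2,6) (3,3) (3,4) (3,5) (3,6) (4,4) (4,5) (4,6) (5,4) (5,5) (5,6)] -> total=20
Click 2 (1,6) count=0: revealed 0 new [(none)] -> total=20
Click 3 (2,4) count=0: revealed 0 new [(none)] -> total=20
Click 4 (4,5) count=0: revealed 0 new [(none)] -> total=20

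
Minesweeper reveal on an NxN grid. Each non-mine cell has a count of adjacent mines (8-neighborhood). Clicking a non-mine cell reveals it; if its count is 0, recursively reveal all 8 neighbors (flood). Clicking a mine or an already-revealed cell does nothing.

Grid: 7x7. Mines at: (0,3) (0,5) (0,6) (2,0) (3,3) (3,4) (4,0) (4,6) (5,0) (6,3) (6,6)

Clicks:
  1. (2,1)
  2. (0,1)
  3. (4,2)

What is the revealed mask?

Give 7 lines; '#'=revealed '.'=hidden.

Click 1 (2,1) count=1: revealed 1 new [(2,1)] -> total=1
Click 2 (0,1) count=0: revealed 6 new [(0,0) (0,1) (0,2) (1,0) (1,1) (1,2)] -> total=7
Click 3 (4,2) count=1: revealed 1 new [(4,2)] -> total=8

Answer: ###....
###....
.#.....
.......
..#....
.......
.......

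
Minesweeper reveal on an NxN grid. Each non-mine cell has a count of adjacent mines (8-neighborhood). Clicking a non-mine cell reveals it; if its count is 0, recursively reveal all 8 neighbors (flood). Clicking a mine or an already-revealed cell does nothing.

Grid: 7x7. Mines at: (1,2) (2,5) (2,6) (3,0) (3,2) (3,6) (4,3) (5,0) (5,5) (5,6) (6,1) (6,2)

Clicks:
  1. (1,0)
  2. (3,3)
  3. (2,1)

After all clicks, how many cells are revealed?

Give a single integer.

Click 1 (1,0) count=0: revealed 6 new [(0,0) (0,1) (1,0) (1,1) (2,0) (2,1)] -> total=6
Click 2 (3,3) count=2: revealed 1 new [(3,3)] -> total=7
Click 3 (2,1) count=3: revealed 0 new [(none)] -> total=7

Answer: 7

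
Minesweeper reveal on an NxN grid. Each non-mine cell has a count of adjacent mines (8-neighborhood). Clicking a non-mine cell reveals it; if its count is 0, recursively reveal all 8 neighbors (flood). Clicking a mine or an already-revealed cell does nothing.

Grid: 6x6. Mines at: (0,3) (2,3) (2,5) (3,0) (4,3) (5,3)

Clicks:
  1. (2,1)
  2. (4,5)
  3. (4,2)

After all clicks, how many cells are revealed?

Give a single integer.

Answer: 8

Derivation:
Click 1 (2,1) count=1: revealed 1 new [(2,1)] -> total=1
Click 2 (4,5) count=0: revealed 6 new [(3,4) (3,5) (4,4) (4,5) (5,4) (5,5)] -> total=7
Click 3 (4,2) count=2: revealed 1 new [(4,2)] -> total=8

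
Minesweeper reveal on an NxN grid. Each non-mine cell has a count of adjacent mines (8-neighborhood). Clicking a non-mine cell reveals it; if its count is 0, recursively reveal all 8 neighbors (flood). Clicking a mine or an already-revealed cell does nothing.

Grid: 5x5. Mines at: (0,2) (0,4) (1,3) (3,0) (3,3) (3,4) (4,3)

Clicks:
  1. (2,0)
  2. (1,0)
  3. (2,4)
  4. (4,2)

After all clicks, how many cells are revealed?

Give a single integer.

Click 1 (2,0) count=1: revealed 1 new [(2,0)] -> total=1
Click 2 (1,0) count=0: revealed 5 new [(0,0) (0,1) (1,0) (1,1) (2,1)] -> total=6
Click 3 (2,4) count=3: revealed 1 new [(2,4)] -> total=7
Click 4 (4,2) count=2: revealed 1 new [(4,2)] -> total=8

Answer: 8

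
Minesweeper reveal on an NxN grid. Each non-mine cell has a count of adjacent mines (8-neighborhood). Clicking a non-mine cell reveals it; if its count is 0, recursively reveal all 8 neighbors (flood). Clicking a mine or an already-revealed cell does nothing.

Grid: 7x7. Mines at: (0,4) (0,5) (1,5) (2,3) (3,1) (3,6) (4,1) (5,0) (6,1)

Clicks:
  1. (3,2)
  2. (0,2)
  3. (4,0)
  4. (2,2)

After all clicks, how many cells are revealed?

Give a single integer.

Click 1 (3,2) count=3: revealed 1 new [(3,2)] -> total=1
Click 2 (0,2) count=0: revealed 11 new [(0,0) (0,1) (0,2) (0,3) (1,0) (1,1) (1,2) (1,3) (2,0) (2,1) (2,2)] -> total=12
Click 3 (4,0) count=3: revealed 1 new [(4,0)] -> total=13
Click 4 (2,2) count=2: revealed 0 new [(none)] -> total=13

Answer: 13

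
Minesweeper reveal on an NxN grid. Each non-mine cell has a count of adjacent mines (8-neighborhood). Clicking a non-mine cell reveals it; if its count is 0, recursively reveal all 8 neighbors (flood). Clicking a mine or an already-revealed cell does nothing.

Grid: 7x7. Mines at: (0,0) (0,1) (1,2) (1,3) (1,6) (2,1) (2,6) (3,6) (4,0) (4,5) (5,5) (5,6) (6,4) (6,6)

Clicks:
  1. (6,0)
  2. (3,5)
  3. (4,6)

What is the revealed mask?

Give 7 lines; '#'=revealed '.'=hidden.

Answer: .......
.......
..###..
.#####.
.####.#
#####..
####...

Derivation:
Click 1 (6,0) count=0: revealed 20 new [(2,2) (2,3) (2,4) (3,1) (3,2) (3,3) (3,4) (4,1) (4,2) (4,3) (4,4) (5,0) (5,1) (5,2) (5,3) (5,4) (6,0) (6,1) (6,2) (6,3)] -> total=20
Click 2 (3,5) count=3: revealed 1 new [(3,5)] -> total=21
Click 3 (4,6) count=4: revealed 1 new [(4,6)] -> total=22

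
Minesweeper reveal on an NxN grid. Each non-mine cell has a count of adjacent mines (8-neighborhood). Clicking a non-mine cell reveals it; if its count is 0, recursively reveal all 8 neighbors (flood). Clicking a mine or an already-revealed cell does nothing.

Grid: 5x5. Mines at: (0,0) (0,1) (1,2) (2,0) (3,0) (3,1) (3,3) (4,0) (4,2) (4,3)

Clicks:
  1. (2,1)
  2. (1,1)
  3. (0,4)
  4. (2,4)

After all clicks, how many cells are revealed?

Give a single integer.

Answer: 8

Derivation:
Click 1 (2,1) count=4: revealed 1 new [(2,1)] -> total=1
Click 2 (1,1) count=4: revealed 1 new [(1,1)] -> total=2
Click 3 (0,4) count=0: revealed 6 new [(0,3) (0,4) (1,3) (1,4) (2,3) (2,4)] -> total=8
Click 4 (2,4) count=1: revealed 0 new [(none)] -> total=8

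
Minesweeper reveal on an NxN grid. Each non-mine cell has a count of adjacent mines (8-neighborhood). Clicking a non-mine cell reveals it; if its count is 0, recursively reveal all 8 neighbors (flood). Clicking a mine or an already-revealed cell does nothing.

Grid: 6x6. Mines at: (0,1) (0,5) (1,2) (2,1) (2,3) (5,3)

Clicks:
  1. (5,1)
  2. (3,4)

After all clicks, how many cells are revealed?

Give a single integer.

Answer: 10

Derivation:
Click 1 (5,1) count=0: revealed 9 new [(3,0) (3,1) (3,2) (4,0) (4,1) (4,2) (5,0) (5,1) (5,2)] -> total=9
Click 2 (3,4) count=1: revealed 1 new [(3,4)] -> total=10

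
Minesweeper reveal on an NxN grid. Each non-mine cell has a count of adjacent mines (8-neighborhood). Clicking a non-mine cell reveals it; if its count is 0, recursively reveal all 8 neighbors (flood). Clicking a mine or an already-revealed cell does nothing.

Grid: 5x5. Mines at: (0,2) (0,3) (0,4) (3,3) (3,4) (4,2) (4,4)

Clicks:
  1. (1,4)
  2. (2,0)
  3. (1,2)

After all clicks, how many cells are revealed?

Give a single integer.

Answer: 14

Derivation:
Click 1 (1,4) count=2: revealed 1 new [(1,4)] -> total=1
Click 2 (2,0) count=0: revealed 13 new [(0,0) (0,1) (1,0) (1,1) (1,2) (2,0) (2,1) (2,2) (3,0) (3,1) (3,2) (4,0) (4,1)] -> total=14
Click 3 (1,2) count=2: revealed 0 new [(none)] -> total=14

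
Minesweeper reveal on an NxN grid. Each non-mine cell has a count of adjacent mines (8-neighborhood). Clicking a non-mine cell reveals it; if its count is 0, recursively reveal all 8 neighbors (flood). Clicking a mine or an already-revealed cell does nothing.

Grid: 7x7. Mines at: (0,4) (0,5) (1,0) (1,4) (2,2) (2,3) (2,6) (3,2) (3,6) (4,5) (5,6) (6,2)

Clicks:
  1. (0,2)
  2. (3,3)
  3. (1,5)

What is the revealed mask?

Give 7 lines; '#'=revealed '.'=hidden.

Answer: .###...
.###.#.
.......
...#...
.......
.......
.......

Derivation:
Click 1 (0,2) count=0: revealed 6 new [(0,1) (0,2) (0,3) (1,1) (1,2) (1,3)] -> total=6
Click 2 (3,3) count=3: revealed 1 new [(3,3)] -> total=7
Click 3 (1,5) count=4: revealed 1 new [(1,5)] -> total=8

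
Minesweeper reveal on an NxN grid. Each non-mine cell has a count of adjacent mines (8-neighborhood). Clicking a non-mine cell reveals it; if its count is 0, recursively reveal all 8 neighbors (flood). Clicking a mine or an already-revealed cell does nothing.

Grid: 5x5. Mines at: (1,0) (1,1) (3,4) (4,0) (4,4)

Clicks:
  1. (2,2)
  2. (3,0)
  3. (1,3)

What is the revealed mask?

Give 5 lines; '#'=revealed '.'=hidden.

Click 1 (2,2) count=1: revealed 1 new [(2,2)] -> total=1
Click 2 (3,0) count=1: revealed 1 new [(3,0)] -> total=2
Click 3 (1,3) count=0: revealed 8 new [(0,2) (0,3) (0,4) (1,2) (1,3) (1,4) (2,3) (2,4)] -> total=10

Answer: ..###
..###
..###
#....
.....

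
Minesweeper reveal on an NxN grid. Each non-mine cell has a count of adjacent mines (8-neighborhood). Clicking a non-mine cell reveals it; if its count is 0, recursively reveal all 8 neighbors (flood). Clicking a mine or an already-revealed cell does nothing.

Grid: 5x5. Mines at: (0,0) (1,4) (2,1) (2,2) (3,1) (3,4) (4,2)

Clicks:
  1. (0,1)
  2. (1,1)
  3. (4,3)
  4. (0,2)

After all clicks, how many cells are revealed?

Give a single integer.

Answer: 7

Derivation:
Click 1 (0,1) count=1: revealed 1 new [(0,1)] -> total=1
Click 2 (1,1) count=3: revealed 1 new [(1,1)] -> total=2
Click 3 (4,3) count=2: revealed 1 new [(4,3)] -> total=3
Click 4 (0,2) count=0: revealed 4 new [(0,2) (0,3) (1,2) (1,3)] -> total=7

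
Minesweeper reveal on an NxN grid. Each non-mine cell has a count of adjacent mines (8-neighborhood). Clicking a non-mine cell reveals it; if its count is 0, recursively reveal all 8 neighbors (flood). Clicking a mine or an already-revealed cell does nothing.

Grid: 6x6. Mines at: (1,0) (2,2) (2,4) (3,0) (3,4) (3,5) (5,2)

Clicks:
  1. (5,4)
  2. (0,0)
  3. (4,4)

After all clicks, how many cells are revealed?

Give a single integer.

Click 1 (5,4) count=0: revealed 6 new [(4,3) (4,4) (4,5) (5,3) (5,4) (5,5)] -> total=6
Click 2 (0,0) count=1: revealed 1 new [(0,0)] -> total=7
Click 3 (4,4) count=2: revealed 0 new [(none)] -> total=7

Answer: 7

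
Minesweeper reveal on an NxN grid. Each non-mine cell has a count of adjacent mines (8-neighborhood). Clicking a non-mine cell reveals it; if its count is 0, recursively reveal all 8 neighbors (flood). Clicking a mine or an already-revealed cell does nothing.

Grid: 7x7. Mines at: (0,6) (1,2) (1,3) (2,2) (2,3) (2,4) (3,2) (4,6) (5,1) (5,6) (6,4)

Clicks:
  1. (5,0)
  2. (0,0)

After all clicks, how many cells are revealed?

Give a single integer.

Answer: 11

Derivation:
Click 1 (5,0) count=1: revealed 1 new [(5,0)] -> total=1
Click 2 (0,0) count=0: revealed 10 new [(0,0) (0,1) (1,0) (1,1) (2,0) (2,1) (3,0) (3,1) (4,0) (4,1)] -> total=11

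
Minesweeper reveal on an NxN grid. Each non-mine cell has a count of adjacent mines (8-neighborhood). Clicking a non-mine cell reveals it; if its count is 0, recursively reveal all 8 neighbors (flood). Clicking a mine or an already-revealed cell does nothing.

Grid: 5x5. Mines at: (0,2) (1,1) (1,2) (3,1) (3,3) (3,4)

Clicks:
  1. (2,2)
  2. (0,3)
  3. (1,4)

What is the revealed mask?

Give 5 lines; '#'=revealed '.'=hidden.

Click 1 (2,2) count=4: revealed 1 new [(2,2)] -> total=1
Click 2 (0,3) count=2: revealed 1 new [(0,3)] -> total=2
Click 3 (1,4) count=0: revealed 5 new [(0,4) (1,3) (1,4) (2,3) (2,4)] -> total=7

Answer: ...##
...##
..###
.....
.....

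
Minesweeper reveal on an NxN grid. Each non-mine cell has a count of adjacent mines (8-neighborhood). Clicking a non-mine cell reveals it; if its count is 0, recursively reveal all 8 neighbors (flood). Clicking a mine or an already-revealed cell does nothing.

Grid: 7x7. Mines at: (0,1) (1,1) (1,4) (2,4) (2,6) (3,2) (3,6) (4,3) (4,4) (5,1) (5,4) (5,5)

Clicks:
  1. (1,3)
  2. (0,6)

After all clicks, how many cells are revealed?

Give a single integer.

Answer: 5

Derivation:
Click 1 (1,3) count=2: revealed 1 new [(1,3)] -> total=1
Click 2 (0,6) count=0: revealed 4 new [(0,5) (0,6) (1,5) (1,6)] -> total=5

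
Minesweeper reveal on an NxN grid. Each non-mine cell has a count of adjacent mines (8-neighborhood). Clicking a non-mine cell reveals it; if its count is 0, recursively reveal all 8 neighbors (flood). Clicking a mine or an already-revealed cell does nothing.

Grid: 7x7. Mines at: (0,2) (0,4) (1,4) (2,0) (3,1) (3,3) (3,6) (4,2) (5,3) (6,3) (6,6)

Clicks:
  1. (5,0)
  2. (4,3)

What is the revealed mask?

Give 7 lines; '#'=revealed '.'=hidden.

Answer: .......
.......
.......
.......
##.#...
###....
###....

Derivation:
Click 1 (5,0) count=0: revealed 8 new [(4,0) (4,1) (5,0) (5,1) (5,2) (6,0) (6,1) (6,2)] -> total=8
Click 2 (4,3) count=3: revealed 1 new [(4,3)] -> total=9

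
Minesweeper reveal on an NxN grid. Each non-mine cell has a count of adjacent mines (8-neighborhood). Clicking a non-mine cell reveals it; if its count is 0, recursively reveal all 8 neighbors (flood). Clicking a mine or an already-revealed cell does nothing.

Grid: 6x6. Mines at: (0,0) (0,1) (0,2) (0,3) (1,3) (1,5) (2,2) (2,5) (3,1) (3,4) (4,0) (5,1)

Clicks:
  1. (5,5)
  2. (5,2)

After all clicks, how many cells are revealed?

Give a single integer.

Answer: 8

Derivation:
Click 1 (5,5) count=0: revealed 8 new [(4,2) (4,3) (4,4) (4,5) (5,2) (5,3) (5,4) (5,5)] -> total=8
Click 2 (5,2) count=1: revealed 0 new [(none)] -> total=8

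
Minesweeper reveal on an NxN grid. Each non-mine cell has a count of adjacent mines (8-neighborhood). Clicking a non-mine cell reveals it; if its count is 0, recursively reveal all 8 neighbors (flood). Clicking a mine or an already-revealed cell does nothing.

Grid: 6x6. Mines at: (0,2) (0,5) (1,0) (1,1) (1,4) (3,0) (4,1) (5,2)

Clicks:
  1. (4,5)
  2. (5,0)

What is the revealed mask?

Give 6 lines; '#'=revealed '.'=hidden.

Click 1 (4,5) count=0: revealed 15 new [(2,2) (2,3) (2,4) (2,5) (3,2) (3,3) (3,4) (3,5) (4,2) (4,3) (4,4) (4,5) (5,3) (5,4) (5,5)] -> total=15
Click 2 (5,0) count=1: revealed 1 new [(5,0)] -> total=16

Answer: ......
......
..####
..####
..####
#..###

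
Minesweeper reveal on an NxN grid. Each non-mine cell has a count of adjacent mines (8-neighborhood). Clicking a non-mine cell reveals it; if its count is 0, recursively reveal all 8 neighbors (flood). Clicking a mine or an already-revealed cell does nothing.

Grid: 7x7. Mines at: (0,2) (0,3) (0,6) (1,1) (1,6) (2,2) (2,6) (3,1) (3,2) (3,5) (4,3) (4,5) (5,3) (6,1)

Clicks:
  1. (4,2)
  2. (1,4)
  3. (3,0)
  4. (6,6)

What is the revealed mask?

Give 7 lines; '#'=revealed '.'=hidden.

Answer: .......
....#..
.......
#......
..#....
....###
....###

Derivation:
Click 1 (4,2) count=4: revealed 1 new [(4,2)] -> total=1
Click 2 (1,4) count=1: revealed 1 new [(1,4)] -> total=2
Click 3 (3,0) count=1: revealed 1 new [(3,0)] -> total=3
Click 4 (6,6) count=0: revealed 6 new [(5,4) (5,5) (5,6) (6,4) (6,5) (6,6)] -> total=9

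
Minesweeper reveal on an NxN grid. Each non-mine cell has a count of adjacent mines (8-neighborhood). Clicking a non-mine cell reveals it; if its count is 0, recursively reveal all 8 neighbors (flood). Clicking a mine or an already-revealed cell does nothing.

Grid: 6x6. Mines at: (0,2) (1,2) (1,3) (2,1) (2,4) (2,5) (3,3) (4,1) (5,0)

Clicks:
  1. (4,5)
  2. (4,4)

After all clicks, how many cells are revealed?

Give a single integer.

Click 1 (4,5) count=0: revealed 10 new [(3,4) (3,5) (4,2) (4,3) (4,4) (4,5) (5,2) (5,3) (5,4) (5,5)] -> total=10
Click 2 (4,4) count=1: revealed 0 new [(none)] -> total=10

Answer: 10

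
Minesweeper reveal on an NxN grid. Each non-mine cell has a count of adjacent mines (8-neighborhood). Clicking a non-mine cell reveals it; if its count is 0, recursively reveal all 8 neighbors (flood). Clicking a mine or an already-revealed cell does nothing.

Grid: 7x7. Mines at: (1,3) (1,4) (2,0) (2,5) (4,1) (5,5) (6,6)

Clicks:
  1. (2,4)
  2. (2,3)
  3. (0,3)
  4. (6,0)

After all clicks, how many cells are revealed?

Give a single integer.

Answer: 20

Derivation:
Click 1 (2,4) count=3: revealed 1 new [(2,4)] -> total=1
Click 2 (2,3) count=2: revealed 1 new [(2,3)] -> total=2
Click 3 (0,3) count=2: revealed 1 new [(0,3)] -> total=3
Click 4 (6,0) count=0: revealed 17 new [(2,2) (3,2) (3,3) (3,4) (4,2) (4,3) (4,4) (5,0) (5,1) (5,2) (5,3) (5,4) (6,0) (6,1) (6,2) (6,3) (6,4)] -> total=20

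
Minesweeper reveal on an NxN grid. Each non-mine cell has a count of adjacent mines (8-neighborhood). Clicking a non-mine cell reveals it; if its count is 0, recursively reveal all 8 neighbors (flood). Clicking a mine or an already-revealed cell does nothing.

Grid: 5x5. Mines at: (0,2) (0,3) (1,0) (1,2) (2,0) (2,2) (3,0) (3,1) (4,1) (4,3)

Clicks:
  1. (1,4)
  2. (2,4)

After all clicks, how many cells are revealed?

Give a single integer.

Click 1 (1,4) count=1: revealed 1 new [(1,4)] -> total=1
Click 2 (2,4) count=0: revealed 5 new [(1,3) (2,3) (2,4) (3,3) (3,4)] -> total=6

Answer: 6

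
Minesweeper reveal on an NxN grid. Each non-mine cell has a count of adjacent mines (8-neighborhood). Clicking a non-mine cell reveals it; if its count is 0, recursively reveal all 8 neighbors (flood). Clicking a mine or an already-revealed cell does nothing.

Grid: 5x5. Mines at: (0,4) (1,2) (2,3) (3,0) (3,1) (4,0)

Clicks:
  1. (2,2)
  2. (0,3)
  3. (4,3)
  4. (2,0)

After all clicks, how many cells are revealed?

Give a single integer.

Click 1 (2,2) count=3: revealed 1 new [(2,2)] -> total=1
Click 2 (0,3) count=2: revealed 1 new [(0,3)] -> total=2
Click 3 (4,3) count=0: revealed 6 new [(3,2) (3,3) (3,4) (4,2) (4,3) (4,4)] -> total=8
Click 4 (2,0) count=2: revealed 1 new [(2,0)] -> total=9

Answer: 9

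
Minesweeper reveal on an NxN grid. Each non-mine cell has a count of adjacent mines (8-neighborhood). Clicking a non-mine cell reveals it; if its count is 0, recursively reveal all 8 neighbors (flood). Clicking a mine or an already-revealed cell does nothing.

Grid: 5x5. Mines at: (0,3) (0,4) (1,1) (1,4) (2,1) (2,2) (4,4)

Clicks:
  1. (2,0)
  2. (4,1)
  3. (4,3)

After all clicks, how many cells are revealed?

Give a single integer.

Click 1 (2,0) count=2: revealed 1 new [(2,0)] -> total=1
Click 2 (4,1) count=0: revealed 8 new [(3,0) (3,1) (3,2) (3,3) (4,0) (4,1) (4,2) (4,3)] -> total=9
Click 3 (4,3) count=1: revealed 0 new [(none)] -> total=9

Answer: 9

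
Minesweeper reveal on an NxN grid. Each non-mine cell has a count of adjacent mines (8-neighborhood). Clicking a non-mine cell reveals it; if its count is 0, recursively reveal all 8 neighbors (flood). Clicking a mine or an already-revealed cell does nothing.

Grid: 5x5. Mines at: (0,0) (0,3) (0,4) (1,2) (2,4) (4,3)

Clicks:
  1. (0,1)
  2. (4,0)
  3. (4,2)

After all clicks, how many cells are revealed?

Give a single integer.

Click 1 (0,1) count=2: revealed 1 new [(0,1)] -> total=1
Click 2 (4,0) count=0: revealed 11 new [(1,0) (1,1) (2,0) (2,1) (2,2) (3,0) (3,1) (3,2) (4,0) (4,1) (4,2)] -> total=12
Click 3 (4,2) count=1: revealed 0 new [(none)] -> total=12

Answer: 12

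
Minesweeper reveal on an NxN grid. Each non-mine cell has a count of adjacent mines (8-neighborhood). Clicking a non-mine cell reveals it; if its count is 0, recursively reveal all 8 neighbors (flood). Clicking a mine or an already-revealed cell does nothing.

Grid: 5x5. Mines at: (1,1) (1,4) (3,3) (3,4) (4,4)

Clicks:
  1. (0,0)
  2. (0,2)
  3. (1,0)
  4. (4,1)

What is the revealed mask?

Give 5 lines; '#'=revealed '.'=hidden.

Answer: #.#..
#....
###..
###..
###..

Derivation:
Click 1 (0,0) count=1: revealed 1 new [(0,0)] -> total=1
Click 2 (0,2) count=1: revealed 1 new [(0,2)] -> total=2
Click 3 (1,0) count=1: revealed 1 new [(1,0)] -> total=3
Click 4 (4,1) count=0: revealed 9 new [(2,0) (2,1) (2,2) (3,0) (3,1) (3,2) (4,0) (4,1) (4,2)] -> total=12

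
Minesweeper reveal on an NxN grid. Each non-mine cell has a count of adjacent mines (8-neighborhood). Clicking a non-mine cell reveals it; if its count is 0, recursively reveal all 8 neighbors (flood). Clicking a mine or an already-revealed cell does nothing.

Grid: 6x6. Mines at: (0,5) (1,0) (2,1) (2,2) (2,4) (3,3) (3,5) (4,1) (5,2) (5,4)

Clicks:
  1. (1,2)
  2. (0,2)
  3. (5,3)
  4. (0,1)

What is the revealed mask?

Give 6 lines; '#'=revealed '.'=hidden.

Answer: .####.
.####.
......
......
......
...#..

Derivation:
Click 1 (1,2) count=2: revealed 1 new [(1,2)] -> total=1
Click 2 (0,2) count=0: revealed 7 new [(0,1) (0,2) (0,3) (0,4) (1,1) (1,3) (1,4)] -> total=8
Click 3 (5,3) count=2: revealed 1 new [(5,3)] -> total=9
Click 4 (0,1) count=1: revealed 0 new [(none)] -> total=9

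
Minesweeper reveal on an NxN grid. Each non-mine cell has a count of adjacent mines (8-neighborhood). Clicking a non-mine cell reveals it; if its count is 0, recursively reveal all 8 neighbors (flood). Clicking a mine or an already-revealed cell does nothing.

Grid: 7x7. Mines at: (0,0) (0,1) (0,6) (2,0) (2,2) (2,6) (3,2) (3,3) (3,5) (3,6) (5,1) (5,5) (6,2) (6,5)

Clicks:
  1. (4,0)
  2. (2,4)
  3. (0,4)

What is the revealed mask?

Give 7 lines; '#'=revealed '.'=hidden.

Answer: ..####.
..####.
...###.
.......
#......
.......
.......

Derivation:
Click 1 (4,0) count=1: revealed 1 new [(4,0)] -> total=1
Click 2 (2,4) count=2: revealed 1 new [(2,4)] -> total=2
Click 3 (0,4) count=0: revealed 10 new [(0,2) (0,3) (0,4) (0,5) (1,2) (1,3) (1,4) (1,5) (2,3) (2,5)] -> total=12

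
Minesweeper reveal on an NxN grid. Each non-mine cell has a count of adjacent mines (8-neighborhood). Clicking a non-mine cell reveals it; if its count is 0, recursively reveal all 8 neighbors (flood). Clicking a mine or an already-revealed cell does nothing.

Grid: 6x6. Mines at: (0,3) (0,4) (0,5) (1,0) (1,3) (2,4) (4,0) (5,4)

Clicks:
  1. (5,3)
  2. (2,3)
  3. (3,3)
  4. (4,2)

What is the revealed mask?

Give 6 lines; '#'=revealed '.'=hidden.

Answer: ......
......
.###..
.###..
.###..
.###..

Derivation:
Click 1 (5,3) count=1: revealed 1 new [(5,3)] -> total=1
Click 2 (2,3) count=2: revealed 1 new [(2,3)] -> total=2
Click 3 (3,3) count=1: revealed 1 new [(3,3)] -> total=3
Click 4 (4,2) count=0: revealed 9 new [(2,1) (2,2) (3,1) (3,2) (4,1) (4,2) (4,3) (5,1) (5,2)] -> total=12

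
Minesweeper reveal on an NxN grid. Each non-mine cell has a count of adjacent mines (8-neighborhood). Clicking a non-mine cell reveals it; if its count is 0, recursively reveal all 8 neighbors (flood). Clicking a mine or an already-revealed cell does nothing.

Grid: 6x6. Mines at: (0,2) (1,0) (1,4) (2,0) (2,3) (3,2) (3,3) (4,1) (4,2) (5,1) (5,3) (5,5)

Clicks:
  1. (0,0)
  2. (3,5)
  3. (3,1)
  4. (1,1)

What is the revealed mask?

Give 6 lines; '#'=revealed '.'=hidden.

Click 1 (0,0) count=1: revealed 1 new [(0,0)] -> total=1
Click 2 (3,5) count=0: revealed 6 new [(2,4) (2,5) (3,4) (3,5) (4,4) (4,5)] -> total=7
Click 3 (3,1) count=4: revealed 1 new [(3,1)] -> total=8
Click 4 (1,1) count=3: revealed 1 new [(1,1)] -> total=9

Answer: #.....
.#....
....##
.#..##
....##
......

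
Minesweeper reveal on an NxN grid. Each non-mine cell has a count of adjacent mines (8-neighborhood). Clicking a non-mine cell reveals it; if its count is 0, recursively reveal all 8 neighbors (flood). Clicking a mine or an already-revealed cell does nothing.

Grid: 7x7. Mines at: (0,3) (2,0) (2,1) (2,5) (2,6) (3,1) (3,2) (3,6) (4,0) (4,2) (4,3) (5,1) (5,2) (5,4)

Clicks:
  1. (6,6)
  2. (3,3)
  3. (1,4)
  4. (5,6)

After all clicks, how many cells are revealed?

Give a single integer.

Answer: 8

Derivation:
Click 1 (6,6) count=0: revealed 6 new [(4,5) (4,6) (5,5) (5,6) (6,5) (6,6)] -> total=6
Click 2 (3,3) count=3: revealed 1 new [(3,3)] -> total=7
Click 3 (1,4) count=2: revealed 1 new [(1,4)] -> total=8
Click 4 (5,6) count=0: revealed 0 new [(none)] -> total=8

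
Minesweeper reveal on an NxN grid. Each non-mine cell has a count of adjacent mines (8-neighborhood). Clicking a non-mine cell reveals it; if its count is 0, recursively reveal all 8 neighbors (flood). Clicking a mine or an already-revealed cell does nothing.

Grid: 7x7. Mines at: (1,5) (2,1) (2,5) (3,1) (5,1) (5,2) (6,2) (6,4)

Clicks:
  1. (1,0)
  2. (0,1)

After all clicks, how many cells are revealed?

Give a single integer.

Click 1 (1,0) count=1: revealed 1 new [(1,0)] -> total=1
Click 2 (0,1) count=0: revealed 28 new [(0,0) (0,1) (0,2) (0,3) (0,4) (1,1) (1,2) (1,3) (1,4) (2,2) (2,3) (2,4) (3,2) (3,3) (3,4) (3,5) (3,6) (4,2) (4,3) (4,4) (4,5) (4,6) (5,3) (5,4) (5,5) (5,6) (6,5) (6,6)] -> total=29

Answer: 29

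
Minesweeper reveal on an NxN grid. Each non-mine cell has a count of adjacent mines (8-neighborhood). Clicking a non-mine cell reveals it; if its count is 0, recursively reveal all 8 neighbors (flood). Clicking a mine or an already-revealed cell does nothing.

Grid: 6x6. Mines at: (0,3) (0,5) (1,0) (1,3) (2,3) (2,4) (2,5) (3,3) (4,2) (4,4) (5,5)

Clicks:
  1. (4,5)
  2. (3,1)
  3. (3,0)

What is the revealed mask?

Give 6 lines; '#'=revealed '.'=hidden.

Answer: ......
......
##....
##....
##...#
##....

Derivation:
Click 1 (4,5) count=2: revealed 1 new [(4,5)] -> total=1
Click 2 (3,1) count=1: revealed 1 new [(3,1)] -> total=2
Click 3 (3,0) count=0: revealed 7 new [(2,0) (2,1) (3,0) (4,0) (4,1) (5,0) (5,1)] -> total=9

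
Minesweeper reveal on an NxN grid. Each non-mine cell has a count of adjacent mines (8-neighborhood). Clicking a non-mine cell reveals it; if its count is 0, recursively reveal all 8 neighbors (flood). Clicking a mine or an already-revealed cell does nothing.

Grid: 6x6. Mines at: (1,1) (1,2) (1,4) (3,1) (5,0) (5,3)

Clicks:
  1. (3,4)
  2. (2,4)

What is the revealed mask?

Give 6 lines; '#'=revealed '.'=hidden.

Answer: ......
......
..####
..####
..####
....##

Derivation:
Click 1 (3,4) count=0: revealed 14 new [(2,2) (2,3) (2,4) (2,5) (3,2) (3,3) (3,4) (3,5) (4,2) (4,3) (4,4) (4,5) (5,4) (5,5)] -> total=14
Click 2 (2,4) count=1: revealed 0 new [(none)] -> total=14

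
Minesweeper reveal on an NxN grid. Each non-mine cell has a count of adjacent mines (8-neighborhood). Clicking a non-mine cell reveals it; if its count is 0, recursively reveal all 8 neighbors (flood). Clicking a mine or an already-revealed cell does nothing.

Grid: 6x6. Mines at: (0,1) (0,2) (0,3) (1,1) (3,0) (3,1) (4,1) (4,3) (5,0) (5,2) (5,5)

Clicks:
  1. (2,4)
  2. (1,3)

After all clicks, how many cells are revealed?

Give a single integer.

Answer: 16

Derivation:
Click 1 (2,4) count=0: revealed 16 new [(0,4) (0,5) (1,2) (1,3) (1,4) (1,5) (2,2) (2,3) (2,4) (2,5) (3,2) (3,3) (3,4) (3,5) (4,4) (4,5)] -> total=16
Click 2 (1,3) count=2: revealed 0 new [(none)] -> total=16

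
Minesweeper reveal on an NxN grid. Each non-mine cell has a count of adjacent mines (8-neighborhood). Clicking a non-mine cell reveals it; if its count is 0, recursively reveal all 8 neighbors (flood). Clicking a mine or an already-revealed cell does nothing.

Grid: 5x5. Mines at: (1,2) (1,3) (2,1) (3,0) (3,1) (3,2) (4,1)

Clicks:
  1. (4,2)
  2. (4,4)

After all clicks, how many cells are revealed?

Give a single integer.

Click 1 (4,2) count=3: revealed 1 new [(4,2)] -> total=1
Click 2 (4,4) count=0: revealed 6 new [(2,3) (2,4) (3,3) (3,4) (4,3) (4,4)] -> total=7

Answer: 7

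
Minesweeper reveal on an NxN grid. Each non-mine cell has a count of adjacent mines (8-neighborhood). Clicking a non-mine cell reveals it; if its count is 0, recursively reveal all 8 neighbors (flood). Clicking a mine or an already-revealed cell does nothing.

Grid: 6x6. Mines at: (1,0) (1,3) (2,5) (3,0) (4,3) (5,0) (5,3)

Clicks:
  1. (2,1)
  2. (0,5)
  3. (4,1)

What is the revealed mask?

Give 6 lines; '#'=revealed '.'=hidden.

Click 1 (2,1) count=2: revealed 1 new [(2,1)] -> total=1
Click 2 (0,5) count=0: revealed 4 new [(0,4) (0,5) (1,4) (1,5)] -> total=5
Click 3 (4,1) count=2: revealed 1 new [(4,1)] -> total=6

Answer: ....##
....##
.#....
......
.#....
......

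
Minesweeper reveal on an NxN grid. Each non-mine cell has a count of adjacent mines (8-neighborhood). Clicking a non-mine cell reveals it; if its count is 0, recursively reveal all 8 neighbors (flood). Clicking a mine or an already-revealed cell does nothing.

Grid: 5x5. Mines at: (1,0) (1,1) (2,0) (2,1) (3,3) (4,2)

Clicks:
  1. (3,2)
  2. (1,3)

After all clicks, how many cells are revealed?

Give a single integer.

Answer: 10

Derivation:
Click 1 (3,2) count=3: revealed 1 new [(3,2)] -> total=1
Click 2 (1,3) count=0: revealed 9 new [(0,2) (0,3) (0,4) (1,2) (1,3) (1,4) (2,2) (2,3) (2,4)] -> total=10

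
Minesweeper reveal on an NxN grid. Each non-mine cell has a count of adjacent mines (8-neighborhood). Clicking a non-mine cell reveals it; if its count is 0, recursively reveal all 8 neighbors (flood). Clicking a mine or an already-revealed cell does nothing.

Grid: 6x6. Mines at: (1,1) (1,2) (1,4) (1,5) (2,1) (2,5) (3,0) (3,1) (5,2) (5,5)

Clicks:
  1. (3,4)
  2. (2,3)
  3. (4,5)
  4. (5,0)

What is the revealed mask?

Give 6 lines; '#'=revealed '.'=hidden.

Answer: ......
......
...#..
....#.
##...#
##....

Derivation:
Click 1 (3,4) count=1: revealed 1 new [(3,4)] -> total=1
Click 2 (2,3) count=2: revealed 1 new [(2,3)] -> total=2
Click 3 (4,5) count=1: revealed 1 new [(4,5)] -> total=3
Click 4 (5,0) count=0: revealed 4 new [(4,0) (4,1) (5,0) (5,1)] -> total=7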